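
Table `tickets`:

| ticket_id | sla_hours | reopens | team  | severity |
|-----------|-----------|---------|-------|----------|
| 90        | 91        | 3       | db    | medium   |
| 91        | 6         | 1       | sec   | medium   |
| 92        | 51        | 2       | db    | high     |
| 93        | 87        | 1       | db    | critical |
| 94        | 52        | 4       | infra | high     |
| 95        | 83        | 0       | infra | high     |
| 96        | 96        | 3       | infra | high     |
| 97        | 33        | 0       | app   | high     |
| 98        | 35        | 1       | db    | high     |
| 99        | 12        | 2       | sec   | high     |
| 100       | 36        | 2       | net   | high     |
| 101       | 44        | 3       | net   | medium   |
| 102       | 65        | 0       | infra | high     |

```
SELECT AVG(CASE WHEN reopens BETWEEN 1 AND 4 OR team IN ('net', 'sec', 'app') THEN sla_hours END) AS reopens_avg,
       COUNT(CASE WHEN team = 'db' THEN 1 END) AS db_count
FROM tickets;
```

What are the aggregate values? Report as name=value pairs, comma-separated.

reopens_avg=49.3636363636, db_count=4

[reopens_avg: reopens BETWEEN 1 AND 4 OR team IN ('net', 'sec', 'app')]
ticket_id=90: ✓ → 91
ticket_id=91: ✓ → 6
ticket_id=92: ✓ → 51
ticket_id=93: ✓ → 87
ticket_id=94: ✓ → 52
ticket_id=95: ✗
ticket_id=96: ✓ → 96
ticket_id=97: ✓ → 33
ticket_id=98: ✓ → 35
ticket_id=99: ✓ → 12
ticket_id=100: ✓ → 36
ticket_id=101: ✓ → 44
ticket_id=102: ✗
reopens_avg = (91 + 6 + 51 + 87 + 52 + 96 + 33 + 35 + 12 + 36 + 44) / 11 = 49.3636363636
—
[db_count: team = 'db']
ticket_id=90: ✓ → 1
ticket_id=91: ✗
ticket_id=92: ✓ → 1
ticket_id=93: ✓ → 1
ticket_id=94: ✗
ticket_id=95: ✗
ticket_id=96: ✗
ticket_id=97: ✗
ticket_id=98: ✓ → 1
ticket_id=99: ✗
ticket_id=100: ✗
ticket_id=101: ✗
ticket_id=102: ✗
db_count = COUNT(1, 1, 1, 1) = 4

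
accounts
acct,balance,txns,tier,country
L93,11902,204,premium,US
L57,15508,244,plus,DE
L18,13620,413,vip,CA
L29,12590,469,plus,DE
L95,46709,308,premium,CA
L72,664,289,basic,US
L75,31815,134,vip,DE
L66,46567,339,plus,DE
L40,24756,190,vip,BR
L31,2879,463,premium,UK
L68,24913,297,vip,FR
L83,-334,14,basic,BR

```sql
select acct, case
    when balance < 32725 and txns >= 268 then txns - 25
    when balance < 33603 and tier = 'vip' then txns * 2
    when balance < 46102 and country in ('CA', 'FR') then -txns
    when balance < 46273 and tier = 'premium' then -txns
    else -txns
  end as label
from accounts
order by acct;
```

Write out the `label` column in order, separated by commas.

acct=L18: balance < 32725 and txns >= 268 → 388
acct=L29: balance < 32725 and txns >= 268 → 444
acct=L31: balance < 32725 and txns >= 268 → 438
acct=L40: balance < 33603 and tier = 'vip' → 380
acct=L57: ELSE → -244
acct=L66: ELSE → -339
acct=L68: balance < 32725 and txns >= 268 → 272
acct=L72: balance < 32725 and txns >= 268 → 264
acct=L75: balance < 33603 and tier = 'vip' → 268
acct=L83: ELSE → -14
acct=L93: balance < 46273 and tier = 'premium' → -204
acct=L95: ELSE → -308

388, 444, 438, 380, -244, -339, 272, 264, 268, -14, -204, -308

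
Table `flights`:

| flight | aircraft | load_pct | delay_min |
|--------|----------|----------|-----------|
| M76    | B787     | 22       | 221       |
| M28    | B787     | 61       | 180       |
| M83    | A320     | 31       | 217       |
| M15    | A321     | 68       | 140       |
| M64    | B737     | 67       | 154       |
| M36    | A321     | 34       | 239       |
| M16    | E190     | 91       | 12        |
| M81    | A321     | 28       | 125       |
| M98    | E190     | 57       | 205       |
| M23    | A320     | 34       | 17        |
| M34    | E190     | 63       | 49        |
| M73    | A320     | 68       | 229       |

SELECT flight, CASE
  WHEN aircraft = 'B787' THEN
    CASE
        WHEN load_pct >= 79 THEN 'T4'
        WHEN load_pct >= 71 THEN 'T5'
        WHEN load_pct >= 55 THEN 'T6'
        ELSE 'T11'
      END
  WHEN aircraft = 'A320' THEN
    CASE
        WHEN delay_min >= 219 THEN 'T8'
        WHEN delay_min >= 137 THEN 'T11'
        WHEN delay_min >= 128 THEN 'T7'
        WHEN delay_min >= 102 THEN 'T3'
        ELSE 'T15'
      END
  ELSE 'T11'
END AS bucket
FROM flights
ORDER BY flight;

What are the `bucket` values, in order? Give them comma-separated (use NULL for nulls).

flight=M15: aircraft='A321' → outer ELSE → T11
flight=M16: aircraft='E190' → outer ELSE → T11
flight=M23: aircraft='A320' → inner[ELSE] → T15
flight=M28: aircraft='B787' → inner[load_pct >= 55] → T6
flight=M34: aircraft='E190' → outer ELSE → T11
flight=M36: aircraft='A321' → outer ELSE → T11
flight=M64: aircraft='B737' → outer ELSE → T11
flight=M73: aircraft='A320' → inner[delay_min >= 219] → T8
flight=M76: aircraft='B787' → inner[ELSE] → T11
flight=M81: aircraft='A321' → outer ELSE → T11
flight=M83: aircraft='A320' → inner[delay_min >= 137] → T11
flight=M98: aircraft='E190' → outer ELSE → T11

T11, T11, T15, T6, T11, T11, T11, T8, T11, T11, T11, T11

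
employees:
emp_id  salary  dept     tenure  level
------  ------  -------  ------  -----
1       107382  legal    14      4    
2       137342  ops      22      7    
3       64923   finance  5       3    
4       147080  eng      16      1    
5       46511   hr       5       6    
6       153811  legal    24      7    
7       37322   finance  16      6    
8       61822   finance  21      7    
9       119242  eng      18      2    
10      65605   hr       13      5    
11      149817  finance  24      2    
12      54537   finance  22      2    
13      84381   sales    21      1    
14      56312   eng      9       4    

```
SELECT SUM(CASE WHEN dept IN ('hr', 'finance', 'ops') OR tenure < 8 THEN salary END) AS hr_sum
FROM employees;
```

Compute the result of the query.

emp_id=1: ✗
emp_id=2: ✓ → 137342
emp_id=3: ✓ → 64923
emp_id=4: ✗
emp_id=5: ✓ → 46511
emp_id=6: ✗
emp_id=7: ✓ → 37322
emp_id=8: ✓ → 61822
emp_id=9: ✗
emp_id=10: ✓ → 65605
emp_id=11: ✓ → 149817
emp_id=12: ✓ → 54537
emp_id=13: ✗
emp_id=14: ✗
hr_sum = 137342 + 64923 + 46511 + 37322 + 61822 + 65605 + 149817 + 54537 = 617879

617879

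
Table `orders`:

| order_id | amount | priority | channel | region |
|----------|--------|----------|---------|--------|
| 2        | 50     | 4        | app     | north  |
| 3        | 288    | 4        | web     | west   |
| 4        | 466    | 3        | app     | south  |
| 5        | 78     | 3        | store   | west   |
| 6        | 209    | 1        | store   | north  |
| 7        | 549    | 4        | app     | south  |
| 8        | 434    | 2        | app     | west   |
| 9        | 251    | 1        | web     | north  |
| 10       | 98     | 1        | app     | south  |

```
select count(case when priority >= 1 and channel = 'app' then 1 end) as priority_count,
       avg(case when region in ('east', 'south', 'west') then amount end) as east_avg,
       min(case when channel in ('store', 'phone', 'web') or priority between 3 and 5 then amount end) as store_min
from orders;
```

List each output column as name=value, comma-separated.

[priority_count: priority >= 1 and channel = 'app']
order_id=2: ✓ → 1
order_id=3: ✗
order_id=4: ✓ → 1
order_id=5: ✗
order_id=6: ✗
order_id=7: ✓ → 1
order_id=8: ✓ → 1
order_id=9: ✗
order_id=10: ✓ → 1
priority_count = COUNT(1, 1, 1, 1, 1) = 5
—
[east_avg: region in ('east', 'south', 'west')]
order_id=2: ✗
order_id=3: ✓ → 288
order_id=4: ✓ → 466
order_id=5: ✓ → 78
order_id=6: ✗
order_id=7: ✓ → 549
order_id=8: ✓ → 434
order_id=9: ✗
order_id=10: ✓ → 98
east_avg = (288 + 466 + 78 + 549 + 434 + 98) / 6 = 318.8333333333
—
[store_min: channel in ('store', 'phone', 'web') or priority between 3 and 5]
order_id=2: ✓ → 50
order_id=3: ✓ → 288
order_id=4: ✓ → 466
order_id=5: ✓ → 78
order_id=6: ✓ → 209
order_id=7: ✓ → 549
order_id=8: ✗
order_id=9: ✓ → 251
order_id=10: ✗
store_min = MIN(50, 288, 466, 78, 209, 549, 251) = 50

priority_count=5, east_avg=318.8333333333, store_min=50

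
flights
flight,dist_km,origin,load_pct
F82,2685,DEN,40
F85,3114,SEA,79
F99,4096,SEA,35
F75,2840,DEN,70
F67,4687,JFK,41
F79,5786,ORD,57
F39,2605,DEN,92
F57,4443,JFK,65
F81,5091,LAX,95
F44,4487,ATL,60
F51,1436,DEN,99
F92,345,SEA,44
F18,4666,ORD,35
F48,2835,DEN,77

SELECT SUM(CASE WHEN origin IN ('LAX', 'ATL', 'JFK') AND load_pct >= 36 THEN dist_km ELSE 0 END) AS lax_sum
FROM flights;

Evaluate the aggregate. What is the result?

18708

flight=F82: ✗
flight=F85: ✗
flight=F99: ✗
flight=F75: ✗
flight=F67: ✓ → 4687
flight=F79: ✗
flight=F39: ✗
flight=F57: ✓ → 4443
flight=F81: ✓ → 5091
flight=F44: ✓ → 4487
flight=F51: ✗
flight=F92: ✗
flight=F18: ✗
flight=F48: ✗
lax_sum = 4687 + 4443 + 5091 + 4487 = 18708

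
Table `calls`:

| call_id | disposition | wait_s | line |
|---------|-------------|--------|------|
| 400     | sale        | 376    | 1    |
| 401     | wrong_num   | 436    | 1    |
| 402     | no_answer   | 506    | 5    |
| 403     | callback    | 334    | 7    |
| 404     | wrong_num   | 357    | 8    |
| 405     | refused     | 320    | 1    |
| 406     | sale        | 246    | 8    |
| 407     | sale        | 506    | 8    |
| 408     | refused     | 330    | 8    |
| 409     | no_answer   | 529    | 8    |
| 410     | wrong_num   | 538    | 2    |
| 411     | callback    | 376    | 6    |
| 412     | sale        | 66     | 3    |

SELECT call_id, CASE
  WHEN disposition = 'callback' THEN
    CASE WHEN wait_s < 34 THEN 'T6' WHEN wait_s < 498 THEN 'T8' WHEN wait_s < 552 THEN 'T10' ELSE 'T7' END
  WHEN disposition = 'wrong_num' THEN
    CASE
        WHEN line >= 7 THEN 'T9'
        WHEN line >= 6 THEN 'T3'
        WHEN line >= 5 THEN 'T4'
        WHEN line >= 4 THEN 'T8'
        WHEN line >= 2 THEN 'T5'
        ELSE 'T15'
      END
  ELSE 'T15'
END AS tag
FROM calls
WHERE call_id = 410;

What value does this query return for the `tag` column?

T5

call_id = 410: disposition=wrong_num, wait_s=538, line=2.
disposition='wrong_num' → inner[line >= 2] → T5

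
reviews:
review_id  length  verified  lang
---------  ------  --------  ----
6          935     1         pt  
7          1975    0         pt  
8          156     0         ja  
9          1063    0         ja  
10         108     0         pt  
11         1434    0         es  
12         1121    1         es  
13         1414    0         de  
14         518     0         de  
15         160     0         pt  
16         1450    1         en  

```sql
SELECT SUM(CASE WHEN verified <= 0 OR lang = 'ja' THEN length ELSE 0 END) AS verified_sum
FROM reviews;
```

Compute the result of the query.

review_id=6: ✗
review_id=7: ✓ → 1975
review_id=8: ✓ → 156
review_id=9: ✓ → 1063
review_id=10: ✓ → 108
review_id=11: ✓ → 1434
review_id=12: ✗
review_id=13: ✓ → 1414
review_id=14: ✓ → 518
review_id=15: ✓ → 160
review_id=16: ✗
verified_sum = 1975 + 156 + 1063 + 108 + 1434 + 1414 + 518 + 160 = 6828

6828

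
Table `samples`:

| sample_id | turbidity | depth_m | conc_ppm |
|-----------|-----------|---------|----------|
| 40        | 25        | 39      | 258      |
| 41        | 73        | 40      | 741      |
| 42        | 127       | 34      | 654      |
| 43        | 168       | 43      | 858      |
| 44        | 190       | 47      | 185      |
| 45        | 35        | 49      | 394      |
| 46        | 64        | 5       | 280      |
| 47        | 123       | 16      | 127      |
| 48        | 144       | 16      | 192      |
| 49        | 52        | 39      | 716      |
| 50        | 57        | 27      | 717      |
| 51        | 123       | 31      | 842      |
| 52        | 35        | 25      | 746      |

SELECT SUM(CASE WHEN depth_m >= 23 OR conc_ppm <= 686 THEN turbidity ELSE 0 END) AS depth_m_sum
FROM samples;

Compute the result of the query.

sample_id=40: ✓ → 25
sample_id=41: ✓ → 73
sample_id=42: ✓ → 127
sample_id=43: ✓ → 168
sample_id=44: ✓ → 190
sample_id=45: ✓ → 35
sample_id=46: ✓ → 64
sample_id=47: ✓ → 123
sample_id=48: ✓ → 144
sample_id=49: ✓ → 52
sample_id=50: ✓ → 57
sample_id=51: ✓ → 123
sample_id=52: ✓ → 35
depth_m_sum = 25 + 73 + 127 + 168 + 190 + 35 + 64 + 123 + 144 + 52 + 57 + 123 + 35 = 1216

1216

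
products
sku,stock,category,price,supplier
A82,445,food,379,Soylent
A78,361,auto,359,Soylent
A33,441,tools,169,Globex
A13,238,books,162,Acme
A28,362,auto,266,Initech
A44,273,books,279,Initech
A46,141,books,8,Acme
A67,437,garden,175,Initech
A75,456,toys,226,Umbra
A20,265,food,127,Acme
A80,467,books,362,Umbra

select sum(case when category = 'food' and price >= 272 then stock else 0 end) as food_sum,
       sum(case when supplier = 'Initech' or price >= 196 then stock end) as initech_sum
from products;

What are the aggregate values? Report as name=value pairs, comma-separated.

food_sum=445, initech_sum=2801

[food_sum: category = 'food' and price >= 272]
sku=A82: ✓ → 445
sku=A78: ✗
sku=A33: ✗
sku=A13: ✗
sku=A28: ✗
sku=A44: ✗
sku=A46: ✗
sku=A67: ✗
sku=A75: ✗
sku=A20: ✗
sku=A80: ✗
food_sum = 445
—
[initech_sum: supplier = 'Initech' or price >= 196]
sku=A82: ✓ → 445
sku=A78: ✓ → 361
sku=A33: ✗
sku=A13: ✗
sku=A28: ✓ → 362
sku=A44: ✓ → 273
sku=A46: ✗
sku=A67: ✓ → 437
sku=A75: ✓ → 456
sku=A20: ✗
sku=A80: ✓ → 467
initech_sum = 445 + 361 + 362 + 273 + 437 + 456 + 467 = 2801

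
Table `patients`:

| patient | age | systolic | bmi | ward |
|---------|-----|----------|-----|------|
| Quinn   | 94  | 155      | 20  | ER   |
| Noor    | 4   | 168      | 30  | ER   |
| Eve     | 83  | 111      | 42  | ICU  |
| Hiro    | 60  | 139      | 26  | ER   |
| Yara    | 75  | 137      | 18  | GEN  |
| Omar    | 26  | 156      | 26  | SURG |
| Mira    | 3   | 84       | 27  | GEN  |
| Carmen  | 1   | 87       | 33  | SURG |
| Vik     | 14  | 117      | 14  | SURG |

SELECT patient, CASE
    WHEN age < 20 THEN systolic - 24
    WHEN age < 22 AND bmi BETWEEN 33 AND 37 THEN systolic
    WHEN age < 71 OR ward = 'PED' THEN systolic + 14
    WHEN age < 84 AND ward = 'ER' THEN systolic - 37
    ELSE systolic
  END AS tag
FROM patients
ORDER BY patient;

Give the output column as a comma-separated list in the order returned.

63, 111, 153, 60, 144, 170, 155, 93, 137

patient=Carmen: age < 20 → 63
patient=Eve: ELSE → 111
patient=Hiro: age < 71 OR ward = 'PED' → 153
patient=Mira: age < 20 → 60
patient=Noor: age < 20 → 144
patient=Omar: age < 71 OR ward = 'PED' → 170
patient=Quinn: ELSE → 155
patient=Vik: age < 20 → 93
patient=Yara: ELSE → 137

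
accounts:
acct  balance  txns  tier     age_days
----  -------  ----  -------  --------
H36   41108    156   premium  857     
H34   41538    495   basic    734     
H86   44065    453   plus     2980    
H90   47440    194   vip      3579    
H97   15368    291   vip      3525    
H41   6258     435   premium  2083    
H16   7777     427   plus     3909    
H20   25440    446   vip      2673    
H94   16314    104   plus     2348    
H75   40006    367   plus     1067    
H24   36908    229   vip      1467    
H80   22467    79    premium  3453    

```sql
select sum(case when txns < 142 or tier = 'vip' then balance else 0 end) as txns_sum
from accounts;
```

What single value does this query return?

acct=H36: ✗
acct=H34: ✗
acct=H86: ✗
acct=H90: ✓ → 47440
acct=H97: ✓ → 15368
acct=H41: ✗
acct=H16: ✗
acct=H20: ✓ → 25440
acct=H94: ✓ → 16314
acct=H75: ✗
acct=H24: ✓ → 36908
acct=H80: ✓ → 22467
txns_sum = 47440 + 15368 + 25440 + 16314 + 36908 + 22467 = 163937

163937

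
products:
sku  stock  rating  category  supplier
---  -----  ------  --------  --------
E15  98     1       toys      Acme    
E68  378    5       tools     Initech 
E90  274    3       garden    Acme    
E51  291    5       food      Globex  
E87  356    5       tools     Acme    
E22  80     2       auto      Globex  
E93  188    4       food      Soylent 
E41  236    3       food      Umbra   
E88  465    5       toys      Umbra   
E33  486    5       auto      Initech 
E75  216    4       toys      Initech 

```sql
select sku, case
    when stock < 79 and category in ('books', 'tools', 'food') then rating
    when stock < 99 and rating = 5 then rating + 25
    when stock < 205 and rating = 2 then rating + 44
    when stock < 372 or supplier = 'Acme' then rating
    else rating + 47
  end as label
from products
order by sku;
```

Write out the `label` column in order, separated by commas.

1, 46, 52, 3, 5, 52, 4, 5, 52, 3, 4

sku=E15: stock < 372 or supplier = 'Acme' → 1
sku=E22: stock < 205 and rating = 2 → 46
sku=E33: ELSE → 52
sku=E41: stock < 372 or supplier = 'Acme' → 3
sku=E51: stock < 372 or supplier = 'Acme' → 5
sku=E68: ELSE → 52
sku=E75: stock < 372 or supplier = 'Acme' → 4
sku=E87: stock < 372 or supplier = 'Acme' → 5
sku=E88: ELSE → 52
sku=E90: stock < 372 or supplier = 'Acme' → 3
sku=E93: stock < 372 or supplier = 'Acme' → 4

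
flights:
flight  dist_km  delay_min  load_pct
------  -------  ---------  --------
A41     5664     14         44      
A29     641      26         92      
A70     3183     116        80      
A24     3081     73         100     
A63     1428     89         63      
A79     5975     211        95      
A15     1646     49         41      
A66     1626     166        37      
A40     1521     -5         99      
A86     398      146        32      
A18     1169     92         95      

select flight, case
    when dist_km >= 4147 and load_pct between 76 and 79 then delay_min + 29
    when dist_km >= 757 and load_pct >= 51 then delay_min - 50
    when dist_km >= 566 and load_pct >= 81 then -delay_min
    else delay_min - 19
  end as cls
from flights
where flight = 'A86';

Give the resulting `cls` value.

flight = A86: dist_km=398, delay_min=146, load_pct=32.
dist_km >= 4147 and load_pct between 76 and 79 → false
dist_km >= 757 and load_pct >= 51 → false
dist_km >= 566 and load_pct >= 81 → false
No prior WHEN matched → ELSE → 127

127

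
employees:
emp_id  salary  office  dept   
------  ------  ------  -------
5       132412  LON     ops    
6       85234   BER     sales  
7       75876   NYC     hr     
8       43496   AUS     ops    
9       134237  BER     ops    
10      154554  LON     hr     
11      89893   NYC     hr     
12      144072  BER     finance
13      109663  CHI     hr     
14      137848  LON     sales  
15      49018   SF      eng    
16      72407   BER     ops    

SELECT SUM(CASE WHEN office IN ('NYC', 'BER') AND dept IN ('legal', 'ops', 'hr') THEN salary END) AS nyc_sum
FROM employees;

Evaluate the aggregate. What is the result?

emp_id=5: ✗
emp_id=6: ✗
emp_id=7: ✓ → 75876
emp_id=8: ✗
emp_id=9: ✓ → 134237
emp_id=10: ✗
emp_id=11: ✓ → 89893
emp_id=12: ✗
emp_id=13: ✗
emp_id=14: ✗
emp_id=15: ✗
emp_id=16: ✓ → 72407
nyc_sum = 75876 + 134237 + 89893 + 72407 = 372413

372413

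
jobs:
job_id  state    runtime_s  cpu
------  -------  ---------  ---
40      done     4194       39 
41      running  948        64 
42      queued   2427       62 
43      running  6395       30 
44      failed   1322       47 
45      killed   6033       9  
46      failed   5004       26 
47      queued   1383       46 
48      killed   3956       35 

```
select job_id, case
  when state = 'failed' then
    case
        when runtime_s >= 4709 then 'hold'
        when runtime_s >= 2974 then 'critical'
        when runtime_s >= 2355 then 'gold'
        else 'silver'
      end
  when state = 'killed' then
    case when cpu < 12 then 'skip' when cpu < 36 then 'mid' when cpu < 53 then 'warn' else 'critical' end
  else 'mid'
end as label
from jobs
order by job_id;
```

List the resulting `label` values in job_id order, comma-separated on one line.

job_id=40: state='done' → outer ELSE → mid
job_id=41: state='running' → outer ELSE → mid
job_id=42: state='queued' → outer ELSE → mid
job_id=43: state='running' → outer ELSE → mid
job_id=44: state='failed' → inner[ELSE] → silver
job_id=45: state='killed' → inner[cpu < 12] → skip
job_id=46: state='failed' → inner[runtime_s >= 4709] → hold
job_id=47: state='queued' → outer ELSE → mid
job_id=48: state='killed' → inner[cpu < 36] → mid

mid, mid, mid, mid, silver, skip, hold, mid, mid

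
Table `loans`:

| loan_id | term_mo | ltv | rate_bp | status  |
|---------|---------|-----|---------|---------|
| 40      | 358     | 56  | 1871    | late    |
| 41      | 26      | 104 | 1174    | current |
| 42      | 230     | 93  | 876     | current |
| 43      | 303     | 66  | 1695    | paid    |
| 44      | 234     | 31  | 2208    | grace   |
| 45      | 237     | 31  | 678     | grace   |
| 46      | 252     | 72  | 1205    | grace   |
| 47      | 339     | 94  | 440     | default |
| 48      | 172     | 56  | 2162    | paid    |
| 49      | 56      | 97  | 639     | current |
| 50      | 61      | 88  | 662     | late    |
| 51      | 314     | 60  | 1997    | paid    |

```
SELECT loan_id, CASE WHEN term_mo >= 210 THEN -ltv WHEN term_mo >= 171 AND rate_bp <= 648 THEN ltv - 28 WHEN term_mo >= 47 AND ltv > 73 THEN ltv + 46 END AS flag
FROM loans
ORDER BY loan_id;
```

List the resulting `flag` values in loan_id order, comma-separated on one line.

loan_id=40: term_mo >= 210 → -56
loan_id=41: (no match → NULL) → NULL
loan_id=42: term_mo >= 210 → -93
loan_id=43: term_mo >= 210 → -66
loan_id=44: term_mo >= 210 → -31
loan_id=45: term_mo >= 210 → -31
loan_id=46: term_mo >= 210 → -72
loan_id=47: term_mo >= 210 → -94
loan_id=48: (no match → NULL) → NULL
loan_id=49: term_mo >= 47 AND ltv > 73 → 143
loan_id=50: term_mo >= 47 AND ltv > 73 → 134
loan_id=51: term_mo >= 210 → -60

-56, NULL, -93, -66, -31, -31, -72, -94, NULL, 143, 134, -60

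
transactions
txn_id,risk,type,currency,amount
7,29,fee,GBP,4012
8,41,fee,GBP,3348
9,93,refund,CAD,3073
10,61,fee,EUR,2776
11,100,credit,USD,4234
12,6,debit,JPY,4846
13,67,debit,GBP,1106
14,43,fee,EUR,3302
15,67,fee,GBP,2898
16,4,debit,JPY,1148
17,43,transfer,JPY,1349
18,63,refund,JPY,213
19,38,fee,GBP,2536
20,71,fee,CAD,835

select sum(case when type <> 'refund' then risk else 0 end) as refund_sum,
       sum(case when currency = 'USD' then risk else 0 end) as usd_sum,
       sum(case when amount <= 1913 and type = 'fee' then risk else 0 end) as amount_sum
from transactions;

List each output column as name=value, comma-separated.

refund_sum=570, usd_sum=100, amount_sum=71

[refund_sum: type <> 'refund']
txn_id=7: ✓ → 29
txn_id=8: ✓ → 41
txn_id=9: ✗
txn_id=10: ✓ → 61
txn_id=11: ✓ → 100
txn_id=12: ✓ → 6
txn_id=13: ✓ → 67
txn_id=14: ✓ → 43
txn_id=15: ✓ → 67
txn_id=16: ✓ → 4
txn_id=17: ✓ → 43
txn_id=18: ✗
txn_id=19: ✓ → 38
txn_id=20: ✓ → 71
refund_sum = 29 + 41 + 61 + 100 + 6 + 67 + 43 + 67 + 4 + 43 + 38 + 71 = 570
—
[usd_sum: currency = 'USD']
txn_id=7: ✗
txn_id=8: ✗
txn_id=9: ✗
txn_id=10: ✗
txn_id=11: ✓ → 100
txn_id=12: ✗
txn_id=13: ✗
txn_id=14: ✗
txn_id=15: ✗
txn_id=16: ✗
txn_id=17: ✗
txn_id=18: ✗
txn_id=19: ✗
txn_id=20: ✗
usd_sum = 100
—
[amount_sum: amount <= 1913 and type = 'fee']
txn_id=7: ✗
txn_id=8: ✗
txn_id=9: ✗
txn_id=10: ✗
txn_id=11: ✗
txn_id=12: ✗
txn_id=13: ✗
txn_id=14: ✗
txn_id=15: ✗
txn_id=16: ✗
txn_id=17: ✗
txn_id=18: ✗
txn_id=19: ✗
txn_id=20: ✓ → 71
amount_sum = 71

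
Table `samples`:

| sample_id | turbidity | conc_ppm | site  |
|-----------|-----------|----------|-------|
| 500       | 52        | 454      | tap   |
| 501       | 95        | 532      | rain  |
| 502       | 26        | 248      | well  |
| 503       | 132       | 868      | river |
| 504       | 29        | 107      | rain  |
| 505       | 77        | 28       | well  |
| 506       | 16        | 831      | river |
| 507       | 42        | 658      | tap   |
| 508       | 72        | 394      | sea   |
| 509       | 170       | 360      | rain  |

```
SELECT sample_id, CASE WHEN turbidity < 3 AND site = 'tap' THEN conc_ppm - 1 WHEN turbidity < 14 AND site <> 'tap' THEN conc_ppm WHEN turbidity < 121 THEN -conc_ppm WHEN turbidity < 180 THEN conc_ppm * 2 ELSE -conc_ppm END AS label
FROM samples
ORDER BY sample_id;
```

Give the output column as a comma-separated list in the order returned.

-454, -532, -248, 1736, -107, -28, -831, -658, -394, 720

sample_id=500: turbidity < 121 → -454
sample_id=501: turbidity < 121 → -532
sample_id=502: turbidity < 121 → -248
sample_id=503: turbidity < 180 → 1736
sample_id=504: turbidity < 121 → -107
sample_id=505: turbidity < 121 → -28
sample_id=506: turbidity < 121 → -831
sample_id=507: turbidity < 121 → -658
sample_id=508: turbidity < 121 → -394
sample_id=509: turbidity < 180 → 720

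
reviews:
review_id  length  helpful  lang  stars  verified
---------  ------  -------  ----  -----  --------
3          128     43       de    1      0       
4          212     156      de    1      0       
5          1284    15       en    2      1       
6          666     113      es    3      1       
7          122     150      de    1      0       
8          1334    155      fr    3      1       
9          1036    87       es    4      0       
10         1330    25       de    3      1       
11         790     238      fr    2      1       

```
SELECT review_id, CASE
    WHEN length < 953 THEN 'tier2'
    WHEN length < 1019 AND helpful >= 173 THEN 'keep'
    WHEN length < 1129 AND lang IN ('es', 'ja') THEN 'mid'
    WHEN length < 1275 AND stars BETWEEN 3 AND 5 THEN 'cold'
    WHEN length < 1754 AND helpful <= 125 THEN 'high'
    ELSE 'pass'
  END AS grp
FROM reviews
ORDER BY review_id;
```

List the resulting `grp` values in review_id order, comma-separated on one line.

review_id=3: length < 953 → tier2
review_id=4: length < 953 → tier2
review_id=5: length < 1754 AND helpful <= 125 → high
review_id=6: length < 953 → tier2
review_id=7: length < 953 → tier2
review_id=8: ELSE → pass
review_id=9: length < 1129 AND lang IN ('es', 'ja') → mid
review_id=10: length < 1754 AND helpful <= 125 → high
review_id=11: length < 953 → tier2

tier2, tier2, high, tier2, tier2, pass, mid, high, tier2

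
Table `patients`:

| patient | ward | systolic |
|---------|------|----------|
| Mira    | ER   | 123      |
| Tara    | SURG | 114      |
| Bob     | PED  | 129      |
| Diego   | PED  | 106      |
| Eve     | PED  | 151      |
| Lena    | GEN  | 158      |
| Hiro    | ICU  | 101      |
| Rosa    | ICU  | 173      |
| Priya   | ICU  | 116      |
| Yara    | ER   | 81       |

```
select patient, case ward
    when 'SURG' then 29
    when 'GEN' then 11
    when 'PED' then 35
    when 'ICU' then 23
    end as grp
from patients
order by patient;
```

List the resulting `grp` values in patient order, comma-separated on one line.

35, 35, 35, 23, 11, NULL, 23, 23, 29, NULL

patient=Bob: ward='PED' → 35
patient=Diego: ward='PED' → 35
patient=Eve: ward='PED' → 35
patient=Hiro: ward='ICU' → 23
patient=Lena: ward='GEN' → 11
patient=Mira: (no match → NULL) → NULL
patient=Priya: ward='ICU' → 23
patient=Rosa: ward='ICU' → 23
patient=Tara: ward='SURG' → 29
patient=Yara: (no match → NULL) → NULL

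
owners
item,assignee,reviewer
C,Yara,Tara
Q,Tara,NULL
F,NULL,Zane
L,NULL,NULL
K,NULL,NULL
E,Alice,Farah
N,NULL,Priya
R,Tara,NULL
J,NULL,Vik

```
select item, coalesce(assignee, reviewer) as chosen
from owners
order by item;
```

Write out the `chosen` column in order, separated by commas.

item=C: assignee=Yara → Yara
item=E: assignee=Alice → Alice
item=F: assignee=NULL, reviewer=Zane → Zane
item=J: assignee=NULL, reviewer=Vik → Vik
item=K: assignee=NULL, reviewer=NULL (all NULL) → NULL
item=L: assignee=NULL, reviewer=NULL (all NULL) → NULL
item=N: assignee=NULL, reviewer=Priya → Priya
item=Q: assignee=Tara → Tara
item=R: assignee=Tara → Tara

Yara, Alice, Zane, Vik, NULL, NULL, Priya, Tara, Tara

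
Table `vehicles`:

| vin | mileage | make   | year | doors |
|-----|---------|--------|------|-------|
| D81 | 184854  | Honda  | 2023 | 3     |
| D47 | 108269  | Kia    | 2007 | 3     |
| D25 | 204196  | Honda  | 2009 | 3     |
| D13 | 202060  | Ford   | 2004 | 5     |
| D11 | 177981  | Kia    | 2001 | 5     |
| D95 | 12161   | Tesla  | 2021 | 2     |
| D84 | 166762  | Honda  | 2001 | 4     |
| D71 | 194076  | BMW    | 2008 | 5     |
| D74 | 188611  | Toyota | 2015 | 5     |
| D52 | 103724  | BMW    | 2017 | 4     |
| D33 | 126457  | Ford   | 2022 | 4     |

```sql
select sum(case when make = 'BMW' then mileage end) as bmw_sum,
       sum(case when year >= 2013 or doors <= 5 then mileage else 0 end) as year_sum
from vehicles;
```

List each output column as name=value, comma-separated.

[bmw_sum: make = 'BMW']
vin=D81: ✗
vin=D47: ✗
vin=D25: ✗
vin=D13: ✗
vin=D11: ✗
vin=D95: ✗
vin=D84: ✗
vin=D71: ✓ → 194076
vin=D74: ✗
vin=D52: ✓ → 103724
vin=D33: ✗
bmw_sum = 194076 + 103724 = 297800
—
[year_sum: year >= 2013 or doors <= 5]
vin=D81: ✓ → 184854
vin=D47: ✓ → 108269
vin=D25: ✓ → 204196
vin=D13: ✓ → 202060
vin=D11: ✓ → 177981
vin=D95: ✓ → 12161
vin=D84: ✓ → 166762
vin=D71: ✓ → 194076
vin=D74: ✓ → 188611
vin=D52: ✓ → 103724
vin=D33: ✓ → 126457
year_sum = 184854 + 108269 + 204196 + 202060 + 177981 + 12161 + 166762 + 194076 + 188611 + 103724 + 126457 = 1669151

bmw_sum=297800, year_sum=1669151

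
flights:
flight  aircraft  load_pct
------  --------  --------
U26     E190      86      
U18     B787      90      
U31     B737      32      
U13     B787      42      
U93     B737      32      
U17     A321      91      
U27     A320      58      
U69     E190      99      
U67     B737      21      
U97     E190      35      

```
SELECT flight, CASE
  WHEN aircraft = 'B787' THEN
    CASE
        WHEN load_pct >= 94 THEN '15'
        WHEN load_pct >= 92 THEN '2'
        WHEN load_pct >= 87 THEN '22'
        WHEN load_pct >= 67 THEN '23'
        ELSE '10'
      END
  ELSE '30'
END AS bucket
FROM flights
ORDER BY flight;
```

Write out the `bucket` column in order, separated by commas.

flight=U13: aircraft='B787' → inner[ELSE] → 10
flight=U17: aircraft='A321' → outer ELSE → 30
flight=U18: aircraft='B787' → inner[load_pct >= 87] → 22
flight=U26: aircraft='E190' → outer ELSE → 30
flight=U27: aircraft='A320' → outer ELSE → 30
flight=U31: aircraft='B737' → outer ELSE → 30
flight=U67: aircraft='B737' → outer ELSE → 30
flight=U69: aircraft='E190' → outer ELSE → 30
flight=U93: aircraft='B737' → outer ELSE → 30
flight=U97: aircraft='E190' → outer ELSE → 30

10, 30, 22, 30, 30, 30, 30, 30, 30, 30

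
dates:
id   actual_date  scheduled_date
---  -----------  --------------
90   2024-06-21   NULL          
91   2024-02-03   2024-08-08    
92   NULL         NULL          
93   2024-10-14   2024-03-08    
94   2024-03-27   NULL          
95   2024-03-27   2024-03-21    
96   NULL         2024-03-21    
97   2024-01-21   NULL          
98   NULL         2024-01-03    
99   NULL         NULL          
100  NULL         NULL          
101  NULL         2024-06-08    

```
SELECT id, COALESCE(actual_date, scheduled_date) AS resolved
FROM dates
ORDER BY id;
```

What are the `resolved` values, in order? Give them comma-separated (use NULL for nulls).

id=90: actual_date=2024-06-21 → 2024-06-21
id=91: actual_date=2024-02-03 → 2024-02-03
id=92: actual_date=NULL, scheduled_date=NULL (all NULL) → NULL
id=93: actual_date=2024-10-14 → 2024-10-14
id=94: actual_date=2024-03-27 → 2024-03-27
id=95: actual_date=2024-03-27 → 2024-03-27
id=96: actual_date=NULL, scheduled_date=2024-03-21 → 2024-03-21
id=97: actual_date=2024-01-21 → 2024-01-21
id=98: actual_date=NULL, scheduled_date=2024-01-03 → 2024-01-03
id=99: actual_date=NULL, scheduled_date=NULL (all NULL) → NULL
id=100: actual_date=NULL, scheduled_date=NULL (all NULL) → NULL
id=101: actual_date=NULL, scheduled_date=2024-06-08 → 2024-06-08

2024-06-21, 2024-02-03, NULL, 2024-10-14, 2024-03-27, 2024-03-27, 2024-03-21, 2024-01-21, 2024-01-03, NULL, NULL, 2024-06-08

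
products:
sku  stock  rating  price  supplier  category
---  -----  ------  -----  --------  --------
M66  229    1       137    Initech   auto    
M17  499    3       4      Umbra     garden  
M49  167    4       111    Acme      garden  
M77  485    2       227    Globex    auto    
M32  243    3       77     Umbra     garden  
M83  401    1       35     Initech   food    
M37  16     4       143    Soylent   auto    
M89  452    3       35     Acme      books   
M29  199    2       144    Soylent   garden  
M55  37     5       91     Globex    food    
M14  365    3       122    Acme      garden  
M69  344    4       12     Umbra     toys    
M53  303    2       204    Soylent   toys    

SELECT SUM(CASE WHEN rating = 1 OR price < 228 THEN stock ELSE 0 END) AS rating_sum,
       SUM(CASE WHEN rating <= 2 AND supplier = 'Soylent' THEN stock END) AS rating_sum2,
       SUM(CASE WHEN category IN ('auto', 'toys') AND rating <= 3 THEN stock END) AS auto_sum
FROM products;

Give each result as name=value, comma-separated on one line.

rating_sum=3740, rating_sum2=502, auto_sum=1017

[rating_sum: rating = 1 OR price < 228]
sku=M66: ✓ → 229
sku=M17: ✓ → 499
sku=M49: ✓ → 167
sku=M77: ✓ → 485
sku=M32: ✓ → 243
sku=M83: ✓ → 401
sku=M37: ✓ → 16
sku=M89: ✓ → 452
sku=M29: ✓ → 199
sku=M55: ✓ → 37
sku=M14: ✓ → 365
sku=M69: ✓ → 344
sku=M53: ✓ → 303
rating_sum = 229 + 499 + 167 + 485 + 243 + 401 + 16 + 452 + 199 + 37 + 365 + 344 + 303 = 3740
—
[rating_sum2: rating <= 2 AND supplier = 'Soylent']
sku=M66: ✗
sku=M17: ✗
sku=M49: ✗
sku=M77: ✗
sku=M32: ✗
sku=M83: ✗
sku=M37: ✗
sku=M89: ✗
sku=M29: ✓ → 199
sku=M55: ✗
sku=M14: ✗
sku=M69: ✗
sku=M53: ✓ → 303
rating_sum2 = 199 + 303 = 502
—
[auto_sum: category IN ('auto', 'toys') AND rating <= 3]
sku=M66: ✓ → 229
sku=M17: ✗
sku=M49: ✗
sku=M77: ✓ → 485
sku=M32: ✗
sku=M83: ✗
sku=M37: ✗
sku=M89: ✗
sku=M29: ✗
sku=M55: ✗
sku=M14: ✗
sku=M69: ✗
sku=M53: ✓ → 303
auto_sum = 229 + 485 + 303 = 1017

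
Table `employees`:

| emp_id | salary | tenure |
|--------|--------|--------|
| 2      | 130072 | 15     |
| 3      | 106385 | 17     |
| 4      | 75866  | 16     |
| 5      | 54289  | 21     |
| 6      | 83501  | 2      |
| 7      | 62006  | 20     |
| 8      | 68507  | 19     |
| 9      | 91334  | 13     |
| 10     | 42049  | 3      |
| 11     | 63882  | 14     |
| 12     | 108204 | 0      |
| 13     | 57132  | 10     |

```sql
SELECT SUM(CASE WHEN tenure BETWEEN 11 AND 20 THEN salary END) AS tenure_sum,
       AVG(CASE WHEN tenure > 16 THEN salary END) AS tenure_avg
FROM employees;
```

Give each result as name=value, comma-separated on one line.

[tenure_sum: tenure BETWEEN 11 AND 20]
emp_id=2: ✓ → 130072
emp_id=3: ✓ → 106385
emp_id=4: ✓ → 75866
emp_id=5: ✗
emp_id=6: ✗
emp_id=7: ✓ → 62006
emp_id=8: ✓ → 68507
emp_id=9: ✓ → 91334
emp_id=10: ✗
emp_id=11: ✓ → 63882
emp_id=12: ✗
emp_id=13: ✗
tenure_sum = 130072 + 106385 + 75866 + 62006 + 68507 + 91334 + 63882 = 598052
—
[tenure_avg: tenure > 16]
emp_id=2: ✗
emp_id=3: ✓ → 106385
emp_id=4: ✗
emp_id=5: ✓ → 54289
emp_id=6: ✗
emp_id=7: ✓ → 62006
emp_id=8: ✓ → 68507
emp_id=9: ✗
emp_id=10: ✗
emp_id=11: ✗
emp_id=12: ✗
emp_id=13: ✗
tenure_avg = (106385 + 54289 + 62006 + 68507) / 4 = 72796.75

tenure_sum=598052, tenure_avg=72796.75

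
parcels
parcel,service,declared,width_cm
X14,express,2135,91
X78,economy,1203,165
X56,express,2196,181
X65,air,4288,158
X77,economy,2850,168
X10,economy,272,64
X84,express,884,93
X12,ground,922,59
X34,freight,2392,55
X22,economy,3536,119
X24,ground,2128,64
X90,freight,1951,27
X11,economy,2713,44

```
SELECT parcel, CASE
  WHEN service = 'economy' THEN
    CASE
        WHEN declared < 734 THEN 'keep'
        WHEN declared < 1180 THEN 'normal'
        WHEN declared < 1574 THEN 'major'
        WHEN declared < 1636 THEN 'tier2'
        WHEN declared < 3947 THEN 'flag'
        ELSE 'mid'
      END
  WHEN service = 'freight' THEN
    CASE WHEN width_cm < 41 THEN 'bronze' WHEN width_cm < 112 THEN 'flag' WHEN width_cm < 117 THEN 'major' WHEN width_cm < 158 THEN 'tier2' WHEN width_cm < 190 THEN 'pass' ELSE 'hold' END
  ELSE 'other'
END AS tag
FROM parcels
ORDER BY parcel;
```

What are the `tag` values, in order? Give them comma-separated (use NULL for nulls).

parcel=X10: service='economy' → inner[declared < 734] → keep
parcel=X11: service='economy' → inner[declared < 3947] → flag
parcel=X12: service='ground' → outer ELSE → other
parcel=X14: service='express' → outer ELSE → other
parcel=X22: service='economy' → inner[declared < 3947] → flag
parcel=X24: service='ground' → outer ELSE → other
parcel=X34: service='freight' → inner[width_cm < 112] → flag
parcel=X56: service='express' → outer ELSE → other
parcel=X65: service='air' → outer ELSE → other
parcel=X77: service='economy' → inner[declared < 3947] → flag
parcel=X78: service='economy' → inner[declared < 1574] → major
parcel=X84: service='express' → outer ELSE → other
parcel=X90: service='freight' → inner[width_cm < 41] → bronze

keep, flag, other, other, flag, other, flag, other, other, flag, major, other, bronze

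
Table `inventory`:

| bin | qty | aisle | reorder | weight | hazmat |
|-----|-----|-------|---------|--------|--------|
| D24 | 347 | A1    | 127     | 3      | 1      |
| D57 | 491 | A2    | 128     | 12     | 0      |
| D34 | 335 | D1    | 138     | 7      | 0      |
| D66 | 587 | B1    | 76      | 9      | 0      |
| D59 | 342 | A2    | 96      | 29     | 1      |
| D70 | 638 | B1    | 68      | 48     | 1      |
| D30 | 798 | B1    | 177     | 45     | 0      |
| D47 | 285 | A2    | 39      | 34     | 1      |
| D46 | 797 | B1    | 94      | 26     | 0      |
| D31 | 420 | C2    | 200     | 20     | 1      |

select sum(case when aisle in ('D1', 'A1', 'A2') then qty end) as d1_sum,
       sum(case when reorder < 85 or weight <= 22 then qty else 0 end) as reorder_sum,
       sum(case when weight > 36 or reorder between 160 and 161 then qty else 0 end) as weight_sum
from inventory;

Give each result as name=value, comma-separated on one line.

[d1_sum: aisle in ('D1', 'A1', 'A2')]
bin=D24: ✓ → 347
bin=D57: ✓ → 491
bin=D34: ✓ → 335
bin=D66: ✗
bin=D59: ✓ → 342
bin=D70: ✗
bin=D30: ✗
bin=D47: ✓ → 285
bin=D46: ✗
bin=D31: ✗
d1_sum = 347 + 491 + 335 + 342 + 285 = 1800
—
[reorder_sum: reorder < 85 or weight <= 22]
bin=D24: ✓ → 347
bin=D57: ✓ → 491
bin=D34: ✓ → 335
bin=D66: ✓ → 587
bin=D59: ✗
bin=D70: ✓ → 638
bin=D30: ✗
bin=D47: ✓ → 285
bin=D46: ✗
bin=D31: ✓ → 420
reorder_sum = 347 + 491 + 335 + 587 + 638 + 285 + 420 = 3103
—
[weight_sum: weight > 36 or reorder between 160 and 161]
bin=D24: ✗
bin=D57: ✗
bin=D34: ✗
bin=D66: ✗
bin=D59: ✗
bin=D70: ✓ → 638
bin=D30: ✓ → 798
bin=D47: ✗
bin=D46: ✗
bin=D31: ✗
weight_sum = 638 + 798 = 1436

d1_sum=1800, reorder_sum=3103, weight_sum=1436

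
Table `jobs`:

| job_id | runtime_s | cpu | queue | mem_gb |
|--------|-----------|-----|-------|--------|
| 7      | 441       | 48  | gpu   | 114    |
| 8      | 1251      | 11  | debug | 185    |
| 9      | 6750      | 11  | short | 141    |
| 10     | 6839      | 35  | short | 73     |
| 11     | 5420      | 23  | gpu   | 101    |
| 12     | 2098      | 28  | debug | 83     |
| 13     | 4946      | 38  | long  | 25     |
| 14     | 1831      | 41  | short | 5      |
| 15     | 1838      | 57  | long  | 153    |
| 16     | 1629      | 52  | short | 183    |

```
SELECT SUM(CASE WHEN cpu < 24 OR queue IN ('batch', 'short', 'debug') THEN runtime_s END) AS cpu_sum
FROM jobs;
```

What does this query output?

25818

job_id=7: ✗
job_id=8: ✓ → 1251
job_id=9: ✓ → 6750
job_id=10: ✓ → 6839
job_id=11: ✓ → 5420
job_id=12: ✓ → 2098
job_id=13: ✗
job_id=14: ✓ → 1831
job_id=15: ✗
job_id=16: ✓ → 1629
cpu_sum = 1251 + 6750 + 6839 + 5420 + 2098 + 1831 + 1629 = 25818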